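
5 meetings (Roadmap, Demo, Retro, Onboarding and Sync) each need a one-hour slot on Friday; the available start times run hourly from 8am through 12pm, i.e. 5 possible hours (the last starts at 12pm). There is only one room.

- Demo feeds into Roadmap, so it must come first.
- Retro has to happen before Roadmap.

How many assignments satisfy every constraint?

Splitting on Roadmap: it can be 10am (4), 11am (12), 12pm (24). Listing each branch's schedules as (Demo, Retro, Onboarding, Sync):
Roadmap=10am: (8am,9am,11am,12pm) (8am,9am,12pm,11am) (9am,8am,11am,12pm) (9am,8am,12pm,11am) — 4.
Roadmap=11am: (8am,9am,10am,12pm) (8am,9am,12pm,10am) (8am,10am,9am,12pm) (8am,10am,12pm,9am) (9am,8am,10am,12pm) (9am,8am,12pm,10am) (9am,10am,8am,12pm) (9am,10am,12pm,8am) (10am,8am,9am,12pm) (10am,8am,12pm,9am) (10am,9am,8am,12pm) (10am,9am,12pm,8am) — 12.
Roadmap=12pm: (8am,9am,10am,11am) (8am,9am,11am,10am) (8am,10am,9am,11am) (8am,10am,11am,9am) (8am,11am,9am,10am) (8am,11am,10am,9am) (9am,8am,10am,11am) (9am,8am,11am,10am) (9am,10am,8am,11am) (9am,10am,11am,8am) (9am,11am,8am,10am) (9am,11am,10am,8am) (10am,8am,9am,11am) (10am,8am,11am,9am) (10am,9am,8am,11am) (10am,9am,11am,8am) (10am,11am,8am,9am) (10am,11am,9am,8am) (11am,8am,9am,10am) (11am,8am,10am,9am) (11am,9am,8am,10am) (11am,9am,10am,8am) (11am,10am,8am,9am) (11am,10am,9am,8am) — 24.
Summing: 4 + 12 + 24 = 40.

40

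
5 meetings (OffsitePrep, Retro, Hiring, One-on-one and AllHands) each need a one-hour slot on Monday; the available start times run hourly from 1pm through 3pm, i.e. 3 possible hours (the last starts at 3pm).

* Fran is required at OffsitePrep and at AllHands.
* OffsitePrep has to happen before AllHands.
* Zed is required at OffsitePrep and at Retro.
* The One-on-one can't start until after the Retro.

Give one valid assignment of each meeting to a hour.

One-on-one -> 3pm, Hiring -> 1pm, AllHands -> 2pm, Retro -> 2pm, OffsitePrep -> 1pm

Checking: Retro(2pm) before One-on-one(3pm); OffsitePrep(1pm) before AllHands(2pm); OffsitePrep(1pm) != AllHands(2pm); OffsitePrep(1pm) != Retro(2pm).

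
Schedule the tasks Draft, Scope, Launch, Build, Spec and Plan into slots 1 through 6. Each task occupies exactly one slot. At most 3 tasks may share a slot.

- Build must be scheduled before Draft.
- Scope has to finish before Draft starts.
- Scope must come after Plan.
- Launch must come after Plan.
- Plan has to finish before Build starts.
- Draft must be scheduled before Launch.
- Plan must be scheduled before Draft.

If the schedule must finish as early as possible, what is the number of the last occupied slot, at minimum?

slot 4

The precedence chain requires at least 4 distinct slots.
With at most 3 per slot and 6 tasks, at least 2 slots are needed.
4 works (last occupied slot: 4): for example Plan -> 1; Spec -> 1; Draft -> 3; Launch -> 4; Build -> 2; Scope -> 2.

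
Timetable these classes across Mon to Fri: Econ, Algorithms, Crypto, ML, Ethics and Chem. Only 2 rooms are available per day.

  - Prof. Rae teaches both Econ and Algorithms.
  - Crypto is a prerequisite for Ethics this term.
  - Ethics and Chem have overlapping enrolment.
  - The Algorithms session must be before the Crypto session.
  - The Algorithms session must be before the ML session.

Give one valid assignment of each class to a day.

ML=Tue, Ethics=Wed, Econ=Wed, Crypto=Tue, Chem=Mon, Algorithms=Mon

Checking: Crypto(Tue) before Ethics(Wed); Algorithms(Mon) before Crypto(Tue); Algorithms(Mon) before ML(Tue); Econ(Wed) != Algorithms(Mon); Ethics(Wed) != Chem(Mon); max 2 per day (cap 2).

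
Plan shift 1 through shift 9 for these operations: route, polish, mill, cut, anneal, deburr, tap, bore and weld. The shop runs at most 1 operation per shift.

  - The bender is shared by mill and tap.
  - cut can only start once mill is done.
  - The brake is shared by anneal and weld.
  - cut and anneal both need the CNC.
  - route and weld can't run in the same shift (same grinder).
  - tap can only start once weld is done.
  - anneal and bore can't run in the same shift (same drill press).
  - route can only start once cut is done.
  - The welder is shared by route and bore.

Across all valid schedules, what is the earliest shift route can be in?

shift 3

Precedence pushes route to at least shift 3.
route at shift 3 is achievable: bore in shift 9, deburr in shift 8, weld in shift 4, route in shift 3, anneal in shift 7, tap in shift 5, cut in shift 2, polish in shift 6, mill in shift 1.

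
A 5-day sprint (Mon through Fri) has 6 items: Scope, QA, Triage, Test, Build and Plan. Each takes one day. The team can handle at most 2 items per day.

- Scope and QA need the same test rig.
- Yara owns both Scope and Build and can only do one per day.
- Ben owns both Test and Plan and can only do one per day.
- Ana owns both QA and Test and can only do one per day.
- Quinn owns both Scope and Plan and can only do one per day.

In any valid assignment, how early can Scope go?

Mon

Scope at Mon is achievable: Build=Tue, Test=Wed, Scope=Mon, Triage=Mon, Plan=Thu, QA=Tue.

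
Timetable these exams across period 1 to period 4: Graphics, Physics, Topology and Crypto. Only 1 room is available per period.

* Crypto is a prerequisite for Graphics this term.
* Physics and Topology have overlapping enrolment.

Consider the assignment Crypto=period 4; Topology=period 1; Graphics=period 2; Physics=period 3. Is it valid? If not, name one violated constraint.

Physics and Topology have overlapping enrolment — holds.
Only 1 room is available per period — holds.
Crypto is a prerequisite for Graphics this term — violated.

No — it violates: Crypto is a prerequisite for Graphics this term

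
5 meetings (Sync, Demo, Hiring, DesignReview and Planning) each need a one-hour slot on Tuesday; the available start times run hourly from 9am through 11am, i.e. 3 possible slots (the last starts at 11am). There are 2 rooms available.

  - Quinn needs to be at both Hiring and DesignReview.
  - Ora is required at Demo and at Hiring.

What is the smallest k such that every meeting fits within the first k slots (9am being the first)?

3 slots

With at most 2 per slot and 5 meetings, at least 3 slots are needed.
3 works (last occupied slot: 11am): for example Demo=9am, Hiring=10am, Sync=9am, DesignReview=11am, Planning=10am.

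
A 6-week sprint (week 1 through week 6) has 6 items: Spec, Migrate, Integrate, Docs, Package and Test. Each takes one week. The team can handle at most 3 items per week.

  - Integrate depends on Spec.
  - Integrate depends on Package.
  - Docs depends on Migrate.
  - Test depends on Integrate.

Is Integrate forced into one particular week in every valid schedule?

Integrate can be week 2 (e.g. Package in week 1; Spec in week 1; Migrate in week 1; Integrate in week 2; Test in week 3; Docs in week 2) or week 3 (e.g. Package=week 1, Spec=week 1, Test=week 4, Docs=week 2, Integrate=week 3, Migrate=week 1).

No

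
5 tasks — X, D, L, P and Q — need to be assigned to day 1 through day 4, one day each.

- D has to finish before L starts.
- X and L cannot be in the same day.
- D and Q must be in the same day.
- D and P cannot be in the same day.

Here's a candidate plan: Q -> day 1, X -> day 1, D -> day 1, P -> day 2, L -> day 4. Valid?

D and Q must be in the same day — holds.
D and P cannot be in the same day — holds.
X and L cannot be in the same day — holds.
D has to finish before L starts — holds.

Yes, all constraints hold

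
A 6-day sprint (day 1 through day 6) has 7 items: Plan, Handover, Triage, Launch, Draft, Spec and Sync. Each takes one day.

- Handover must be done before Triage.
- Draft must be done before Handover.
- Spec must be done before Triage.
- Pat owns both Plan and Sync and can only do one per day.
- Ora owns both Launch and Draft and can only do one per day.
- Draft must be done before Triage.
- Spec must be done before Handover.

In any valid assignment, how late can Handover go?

Precedence pushes Handover to at least day 2; downstream work caps Handover at day 5.
Handover at day 5 is achievable: Handover=day 5; Sync=day 2; Spec=day 1; Plan=day 1; Triage=day 6; Launch=day 2; Draft=day 1.

day 5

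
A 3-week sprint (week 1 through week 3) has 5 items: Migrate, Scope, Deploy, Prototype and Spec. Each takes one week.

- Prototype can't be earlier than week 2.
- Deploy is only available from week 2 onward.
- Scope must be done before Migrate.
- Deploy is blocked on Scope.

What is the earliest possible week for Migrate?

week 2

Precedence pushes Migrate to at least week 2.
Migrate at week 2 is achievable: Spec -> week 1, Prototype -> week 2, Migrate -> week 2, Scope -> week 1, Deploy -> week 2.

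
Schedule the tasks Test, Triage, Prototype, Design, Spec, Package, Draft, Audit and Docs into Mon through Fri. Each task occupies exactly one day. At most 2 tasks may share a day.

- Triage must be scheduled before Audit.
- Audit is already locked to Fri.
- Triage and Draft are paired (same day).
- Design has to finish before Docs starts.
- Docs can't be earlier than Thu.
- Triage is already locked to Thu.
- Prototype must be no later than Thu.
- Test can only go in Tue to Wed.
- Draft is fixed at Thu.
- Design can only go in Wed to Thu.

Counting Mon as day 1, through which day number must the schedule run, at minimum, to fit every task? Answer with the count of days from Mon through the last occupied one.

The precedence chain requires at least 2 distinct days.
With at most 2 per day and 9 tasks, at least 5 days are needed.
Audit can't be placed before Fri — that is day 5 counting from Mon — so the schedule must run through at least 5 days.
5 works (last occupied day: Fri): for example Design in Wed; Draft in Thu; Test in Tue; Audit in Fri; Prototype in Mon; Package in Tue; Spec in Mon; Docs in Fri; Triage in Thu.

5 days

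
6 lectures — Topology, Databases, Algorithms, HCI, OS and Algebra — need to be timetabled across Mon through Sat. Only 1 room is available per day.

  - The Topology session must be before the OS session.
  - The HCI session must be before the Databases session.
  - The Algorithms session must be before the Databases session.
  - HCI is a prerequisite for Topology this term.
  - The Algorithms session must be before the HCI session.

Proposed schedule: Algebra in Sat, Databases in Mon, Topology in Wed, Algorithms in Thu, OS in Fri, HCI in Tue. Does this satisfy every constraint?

The Topology session must be before the OS session — holds.
The Algorithms session must be before the Databases session — violated.
Only 1 room is available per day — holds.
HCI is a prerequisite for Topology this term — holds.
The HCI session must be before the Databases session — violated.
The Algorithms session must be before the HCI session — violated.

No — it violates: The Algorithms session must be before the Databases session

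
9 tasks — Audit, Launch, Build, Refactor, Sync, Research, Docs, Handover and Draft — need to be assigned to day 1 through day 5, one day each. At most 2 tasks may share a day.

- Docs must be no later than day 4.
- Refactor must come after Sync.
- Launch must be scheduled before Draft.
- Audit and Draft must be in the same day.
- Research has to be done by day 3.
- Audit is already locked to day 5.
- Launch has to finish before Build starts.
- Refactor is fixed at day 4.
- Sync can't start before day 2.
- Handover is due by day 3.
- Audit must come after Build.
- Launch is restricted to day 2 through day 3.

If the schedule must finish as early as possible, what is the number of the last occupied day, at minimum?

5

The precedence chain requires at least 3 distinct days.
With at most 2 per day and 9 tasks, at least 5 days are needed.
Audit can't be placed before day 5, so the schedule must run through at least day 5.
5 works (last occupied day: day 5): for example Handover=day 1, Research=day 1, Build=day 3, Draft=day 5, Launch=day 2, Refactor=day 4, Audit=day 5, Sync=day 2, Docs=day 3.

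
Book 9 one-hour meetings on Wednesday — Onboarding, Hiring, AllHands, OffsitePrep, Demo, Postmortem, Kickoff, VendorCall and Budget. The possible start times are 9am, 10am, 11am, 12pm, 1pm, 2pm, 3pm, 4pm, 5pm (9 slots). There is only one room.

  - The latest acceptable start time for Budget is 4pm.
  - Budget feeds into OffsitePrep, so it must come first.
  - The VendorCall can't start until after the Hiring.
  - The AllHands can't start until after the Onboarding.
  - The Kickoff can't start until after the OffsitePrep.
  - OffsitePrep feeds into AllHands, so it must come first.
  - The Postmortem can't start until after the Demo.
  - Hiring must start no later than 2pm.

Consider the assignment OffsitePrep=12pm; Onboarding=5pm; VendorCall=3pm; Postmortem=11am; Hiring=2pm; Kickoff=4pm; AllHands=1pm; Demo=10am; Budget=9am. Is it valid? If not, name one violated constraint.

Invalid. The AllHands can't start until after the Onboarding.

There is only one room — holds.
Budget feeds into OffsitePrep, so it must come first — holds.
The AllHands can't start until after the Onboarding — violated.
The Postmortem can't start until after the Demo — holds.
OffsitePrep feeds into AllHands, so it must come first — holds.
Hiring must start no later than 2pm — holds.
The VendorCall can't start until after the Hiring — holds.
The latest acceptable start time for Budget is 4pm — holds.
The Kickoff can't start until after the OffsitePrep — holds.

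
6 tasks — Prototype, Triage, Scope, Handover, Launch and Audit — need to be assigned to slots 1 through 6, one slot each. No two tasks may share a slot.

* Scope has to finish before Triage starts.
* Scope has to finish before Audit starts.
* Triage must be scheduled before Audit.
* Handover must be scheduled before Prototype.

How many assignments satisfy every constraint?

Splitting on Prototype: it can be 2 (4), 3 (8), 4 (12), 5 (16), 6 (20). Listing each branch's schedules as (Triage, Scope, Handover, Launch, Audit):
Prototype=2: (4,3,1,5,6) (4,3,1,6,5) (5,3,1,4,6) (5,4,1,3,6) — 4.
Prototype=3: (4,1,2,5,6) (4,1,2,6,5) (4,2,1,5,6) (4,2,1,6,5) (5,1,2,4,6) (5,2,1,4,6) (5,4,1,2,6) (5,4,2,1,6) — 8.
Prototype=4: (2,1,3,5,6) (2,1,3,6,5) (3,1,2,5,6) (3,1,2,6,5) (3,2,1,5,6) (3,2,1,6,5) (5,1,2,3,6) (5,1,3,2,6) (5,2,1,3,6) (5,2,3,1,6) (5,3,1,2,6) (5,3,2,1,6) — 12.
Prototype=5: (2,1,3,4,6) (2,1,3,6,4) (2,1,4,3,6) (2,1,4,6,3) (3,1,2,4,6) (3,1,2,6,4) (3,1,4,2,6) (3,2,1,4,6) (3,2,1,6,4) (3,2,4,1,6) (4,1,2,3,6) (4,1,3,2,6) (4,2,1,3,6) (4,2,3,1,6) (4,3,1,2,6) (4,3,2,1,6) — 16.
Prototype=6: (2,1,3,4,5) (2,1,3,5,4) (2,1,4,3,5) (2,1,4,5,3) (2,1,5,3,4) (2,1,5,4,3) (3,1,2,4,5) (3,1,2,5,4) (3,1,4,2,5) (3,1,5,2,4) (3,2,1,4,5) (3,2,1,5,4) (3,2,4,1,5) (3,2,5,1,4) (4,1,2,3,5) (4,1,3,2,5) (4,2,1,3,5) (4,2,3,1,5) (4,3,1,2,5) (4,3,2,1,5) — 20.
Summing: 4 + 8 + 12 + 16 + 20 = 60.

60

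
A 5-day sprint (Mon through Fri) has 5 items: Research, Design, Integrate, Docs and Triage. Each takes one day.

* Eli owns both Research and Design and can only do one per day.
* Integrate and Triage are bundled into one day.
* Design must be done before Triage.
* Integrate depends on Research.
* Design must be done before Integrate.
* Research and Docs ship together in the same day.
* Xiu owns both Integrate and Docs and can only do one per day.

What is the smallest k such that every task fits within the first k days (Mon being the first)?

The precedence chain requires at least 2 distinct days.
Could 2 days be enough, i.e. nothing placed later than Tue? No: Triage must come after Design (at Mon or later) → {Tue}; Design must come before Triage (at Tue or earlier) → {Mon}; Integrate must come after Design (at Mon or later) → {Tue}; Research must come before Integrate (at Tue or earlier) → {Mon}; Design can't share with Research (Mon) → nothing is left.
So 2 days is not enough.
3 works (last occupied day: Wed): for example Triage -> Wed, Docs -> Tue, Research -> Tue, Integrate -> Wed, Design -> Mon.

3 days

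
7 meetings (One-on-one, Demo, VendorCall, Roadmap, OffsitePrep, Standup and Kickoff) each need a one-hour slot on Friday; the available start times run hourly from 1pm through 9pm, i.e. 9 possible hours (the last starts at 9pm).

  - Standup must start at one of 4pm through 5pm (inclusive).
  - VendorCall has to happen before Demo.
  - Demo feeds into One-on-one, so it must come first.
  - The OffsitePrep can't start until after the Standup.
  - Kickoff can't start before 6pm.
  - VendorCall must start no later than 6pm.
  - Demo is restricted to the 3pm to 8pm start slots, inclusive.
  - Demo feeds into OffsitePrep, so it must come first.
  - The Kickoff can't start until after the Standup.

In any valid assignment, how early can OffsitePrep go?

Precedence pushes OffsitePrep to at least 5pm.
OffsitePrep at 5pm is achievable: Roadmap in 1pm; Demo in 3pm; Kickoff in 6pm; OffsitePrep in 5pm; Standup in 4pm; One-on-one in 4pm; VendorCall in 1pm.

5pm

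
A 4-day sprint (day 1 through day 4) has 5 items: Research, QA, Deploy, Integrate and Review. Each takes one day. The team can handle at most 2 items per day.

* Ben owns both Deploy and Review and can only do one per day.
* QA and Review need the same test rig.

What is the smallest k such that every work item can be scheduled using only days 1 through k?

With at most 2 per day and 5 work items, at least 3 days are needed.
3 works (last occupied day: day 3): for example QA=day 1, Deploy=day 2, Research=day 1, Review=day 3, Integrate=day 2.

3 days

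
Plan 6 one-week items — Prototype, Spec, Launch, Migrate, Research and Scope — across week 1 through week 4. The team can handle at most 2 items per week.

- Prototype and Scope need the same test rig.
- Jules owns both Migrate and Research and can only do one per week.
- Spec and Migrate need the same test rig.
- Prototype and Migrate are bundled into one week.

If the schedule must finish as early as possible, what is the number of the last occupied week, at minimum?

With at most 2 per week and 6 tasks, at least 3 weeks are needed.
3 works (last occupied week: week 3): for example Spec=week 2, Scope=week 3, Migrate=week 1, Prototype=week 1, Research=week 3, Launch=week 2.

3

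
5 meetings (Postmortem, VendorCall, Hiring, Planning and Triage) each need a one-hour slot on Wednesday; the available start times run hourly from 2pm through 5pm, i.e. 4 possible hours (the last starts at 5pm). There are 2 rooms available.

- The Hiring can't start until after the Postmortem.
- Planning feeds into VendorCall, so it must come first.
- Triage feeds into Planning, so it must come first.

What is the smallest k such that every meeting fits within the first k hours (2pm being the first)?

3

The precedence chain requires at least 3 distinct hours.
With at most 2 per hour and 5 meetings, at least 3 hours are needed.
3 works (last occupied hour: 4pm): for example Triage -> 2pm; Hiring -> 3pm; VendorCall -> 4pm; Postmortem -> 2pm; Planning -> 3pm.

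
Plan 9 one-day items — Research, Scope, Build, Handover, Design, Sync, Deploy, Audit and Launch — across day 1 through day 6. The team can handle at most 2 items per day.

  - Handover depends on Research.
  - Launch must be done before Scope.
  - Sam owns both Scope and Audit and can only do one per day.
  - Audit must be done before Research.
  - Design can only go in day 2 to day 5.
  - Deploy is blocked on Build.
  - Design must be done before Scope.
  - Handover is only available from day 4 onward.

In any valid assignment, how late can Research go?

Precedence pushes Research to at least day 2; downstream work caps Research at day 5.
Research at day 5 is achievable: Build -> day 1; Deploy -> day 2; Audit -> day 4; Research -> day 5; Scope -> day 3; Design -> day 2; Launch -> day 1; Handover -> day 6; Sync -> day 3.

day 5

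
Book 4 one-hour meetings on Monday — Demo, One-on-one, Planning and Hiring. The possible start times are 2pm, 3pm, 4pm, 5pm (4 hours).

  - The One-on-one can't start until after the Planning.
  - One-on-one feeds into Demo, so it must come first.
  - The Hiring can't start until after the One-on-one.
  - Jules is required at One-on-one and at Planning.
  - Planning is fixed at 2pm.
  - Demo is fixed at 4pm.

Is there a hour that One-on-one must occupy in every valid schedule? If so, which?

Planning is fixed at 2pm and must come before One-on-one, so One-on-one is at least 3pm.
Demo is fixed at 4pm and must come after One-on-one, so One-on-one is at most 3pm.
So One-on-one must be 3pm.

3pm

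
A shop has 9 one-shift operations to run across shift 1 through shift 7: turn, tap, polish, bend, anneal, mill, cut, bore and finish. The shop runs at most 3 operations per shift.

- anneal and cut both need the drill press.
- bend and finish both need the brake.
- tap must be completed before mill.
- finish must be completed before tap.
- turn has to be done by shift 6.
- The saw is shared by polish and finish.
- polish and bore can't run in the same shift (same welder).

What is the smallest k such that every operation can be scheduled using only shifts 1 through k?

3 shifts

The precedence chain requires at least 3 distinct shifts.
With at most 3 per shift and 9 operations, at least 3 shifts are needed.
3 works (last occupied shift: shift 3): for example cut=shift 3; anneal=shift 1; turn=shift 1; finish=shift 1; tap=shift 2; polish=shift 2; mill=shift 3; bend=shift 2; bore=shift 3.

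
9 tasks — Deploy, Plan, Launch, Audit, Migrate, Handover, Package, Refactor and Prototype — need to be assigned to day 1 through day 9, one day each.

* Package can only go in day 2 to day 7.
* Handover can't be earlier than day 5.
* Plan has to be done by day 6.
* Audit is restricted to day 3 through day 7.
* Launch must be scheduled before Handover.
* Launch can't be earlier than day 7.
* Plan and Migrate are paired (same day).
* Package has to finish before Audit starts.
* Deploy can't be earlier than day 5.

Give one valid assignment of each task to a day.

Deploy=day 5; Handover=day 8; Launch=day 7; Refactor=day 1; Migrate=day 1; Audit=day 3; Plan=day 1; Package=day 2; Prototype=day 1

Checking: Launch(day 7) before Handover(day 8); Package(day 2) before Audit(day 3); Plan = Migrate = day 1; Audit=day 3 in [day 3,day 7]; Deploy=day 5 in [day 5,day 9]; Package=day 2 in [day 2,day 7]; Launch=day 7 in [day 7,day 9]; Plan=day 1 in [day 1,day 6]; Handover=day 8 in [day 5,day 9].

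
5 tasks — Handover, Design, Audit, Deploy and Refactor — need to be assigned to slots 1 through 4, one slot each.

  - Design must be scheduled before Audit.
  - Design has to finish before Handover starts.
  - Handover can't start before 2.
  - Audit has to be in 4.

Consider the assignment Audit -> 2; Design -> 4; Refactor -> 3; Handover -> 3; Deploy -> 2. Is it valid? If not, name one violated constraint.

No. Design must be scheduled before Audit is not satisfied.

Audit has to be in 4 — violated.
Design must be scheduled before Audit — violated.
Design has to finish before Handover starts — violated.
Handover can't start before 2 — holds.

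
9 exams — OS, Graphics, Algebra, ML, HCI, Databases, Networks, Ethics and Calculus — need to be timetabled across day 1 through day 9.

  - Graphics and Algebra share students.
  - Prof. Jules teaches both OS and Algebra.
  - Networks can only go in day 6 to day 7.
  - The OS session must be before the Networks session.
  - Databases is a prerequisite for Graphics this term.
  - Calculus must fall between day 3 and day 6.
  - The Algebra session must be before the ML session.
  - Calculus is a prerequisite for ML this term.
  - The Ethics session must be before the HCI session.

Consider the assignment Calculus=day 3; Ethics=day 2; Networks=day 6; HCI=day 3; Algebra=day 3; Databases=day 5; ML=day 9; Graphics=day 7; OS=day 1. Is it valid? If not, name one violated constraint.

Prof. Jules teaches both OS and Algebra — holds.
Calculus is a prerequisite for ML this term — holds.
Graphics and Algebra share students — holds.
Databases is a prerequisite for Graphics this term — holds.
The Algebra session must be before the ML session — holds.
The OS session must be before the Networks session — holds.
Calculus must fall between day 3 and day 6 — holds.
Networks can only go in day 6 to day 7 — holds.
The Ethics session must be before the HCI session — holds.

Yes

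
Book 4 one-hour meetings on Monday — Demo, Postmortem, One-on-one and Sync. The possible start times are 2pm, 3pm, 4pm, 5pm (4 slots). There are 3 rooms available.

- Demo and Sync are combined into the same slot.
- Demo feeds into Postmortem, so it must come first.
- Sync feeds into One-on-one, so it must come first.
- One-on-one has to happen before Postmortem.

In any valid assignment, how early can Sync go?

Downstream work caps Sync at 3pm.
Sync at 2pm is achievable: One-on-one -> 3pm; Postmortem -> 4pm; Demo -> 2pm; Sync -> 2pm.

2pm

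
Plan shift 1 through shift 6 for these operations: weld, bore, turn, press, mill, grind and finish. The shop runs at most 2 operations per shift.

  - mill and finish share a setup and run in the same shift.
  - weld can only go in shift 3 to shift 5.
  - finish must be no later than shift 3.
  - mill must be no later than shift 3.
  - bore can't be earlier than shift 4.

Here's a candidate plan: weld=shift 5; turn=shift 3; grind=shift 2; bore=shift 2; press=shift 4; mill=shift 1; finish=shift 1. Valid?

bore can't be earlier than shift 4 — violated.
mill and finish share a setup and run in the same shift — holds.
weld can only go in shift 3 to shift 5 — holds.
finish must be no later than shift 3 — holds.
mill must be no later than shift 3 — holds.
The shop runs at most 2 operations per shift — holds.

No — it violates: bore can't be earlier than shift 4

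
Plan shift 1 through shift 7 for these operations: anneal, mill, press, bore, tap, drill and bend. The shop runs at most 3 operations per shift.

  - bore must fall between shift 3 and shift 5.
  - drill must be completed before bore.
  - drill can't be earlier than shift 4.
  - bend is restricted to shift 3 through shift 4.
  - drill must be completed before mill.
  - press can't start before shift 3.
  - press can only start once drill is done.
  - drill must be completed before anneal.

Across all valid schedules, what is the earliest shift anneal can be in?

Precedence pushes anneal to at least shift 5.
anneal at shift 5 is achievable: bore in shift 5; anneal in shift 5; press in shift 5; mill in shift 6; tap in shift 1; drill in shift 4; bend in shift 3.

shift 5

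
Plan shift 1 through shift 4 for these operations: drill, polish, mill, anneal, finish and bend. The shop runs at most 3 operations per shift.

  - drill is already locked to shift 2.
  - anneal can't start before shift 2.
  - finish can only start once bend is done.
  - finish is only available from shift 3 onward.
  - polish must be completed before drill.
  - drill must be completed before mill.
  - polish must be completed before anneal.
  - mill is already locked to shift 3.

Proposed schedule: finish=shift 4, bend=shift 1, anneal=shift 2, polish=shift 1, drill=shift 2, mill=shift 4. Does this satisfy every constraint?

polish must be completed before drill — holds.
drill must be completed before mill — holds.
finish is only available from shift 3 onward — holds.
anneal can't start before shift 2 — holds.
polish must be completed before anneal — holds.
drill is already locked to shift 2 — holds.
mill is already locked to shift 3 — violated.
The shop runs at most 3 operations per shift — holds.
finish can only start once bend is done — holds.

Invalid. mill is already locked to shift 3.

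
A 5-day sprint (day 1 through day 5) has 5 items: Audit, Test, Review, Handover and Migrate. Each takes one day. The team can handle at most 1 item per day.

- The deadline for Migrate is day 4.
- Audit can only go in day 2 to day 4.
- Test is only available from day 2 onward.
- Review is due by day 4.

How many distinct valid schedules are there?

Splitting on Audit: it can be day 2 (10), day 3 (10), day 4 (10). Listing each branch's schedules as (Test, Review, Handover, Migrate) by day number:
Audit=day 2: (3,1,5,4) (3,4,5,1) (4,1,5,3) (4,3,5,1) (5,1,3,4) (5,1,4,3) (5,3,1,4) (5,3,4,1) (5,4,1,3) (5,4,3,1) — 10.
Audit=day 3: (2,1,5,4) (2,4,5,1) (4,1,5,2) (4,2,5,1) (5,1,2,4) (5,1,4,2) (5,2,1,4) (5,2,4,1) (5,4,1,2) (5,4,2,1) — 10.
Audit=day 4: (2,1,5,3) (2,3,5,1) (3,1,5,2) (3,2,5,1) (5,1,2,3) (5,1,3,2) (5,2,1,3) (5,2,3,1) (5,3,1,2) (5,3,2,1) — 10.
Summing: 10 + 10 + 10 = 30.

30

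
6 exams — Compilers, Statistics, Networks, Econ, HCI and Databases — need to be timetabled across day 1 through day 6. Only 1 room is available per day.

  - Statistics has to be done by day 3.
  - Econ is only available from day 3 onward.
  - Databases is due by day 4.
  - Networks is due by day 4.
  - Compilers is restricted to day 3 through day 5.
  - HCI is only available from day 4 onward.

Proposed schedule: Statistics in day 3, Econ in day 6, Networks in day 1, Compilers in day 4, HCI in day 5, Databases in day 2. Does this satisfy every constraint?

Valid

Compilers is restricted to day 3 through day 5 — holds.
Networks is due by day 4 — holds.
Databases is due by day 4 — holds.
HCI is only available from day 4 onward — holds.
Statistics has to be done by day 3 — holds.
Econ is only available from day 3 onward — holds.
Only 1 room is available per day — holds.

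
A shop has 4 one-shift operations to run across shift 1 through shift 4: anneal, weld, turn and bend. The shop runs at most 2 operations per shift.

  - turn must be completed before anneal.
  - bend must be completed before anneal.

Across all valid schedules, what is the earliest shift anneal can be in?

Precedence pushes anneal to at least shift 2.
anneal at shift 2 is achievable: weld=shift 2, turn=shift 1, anneal=shift 2, bend=shift 1.

shift 2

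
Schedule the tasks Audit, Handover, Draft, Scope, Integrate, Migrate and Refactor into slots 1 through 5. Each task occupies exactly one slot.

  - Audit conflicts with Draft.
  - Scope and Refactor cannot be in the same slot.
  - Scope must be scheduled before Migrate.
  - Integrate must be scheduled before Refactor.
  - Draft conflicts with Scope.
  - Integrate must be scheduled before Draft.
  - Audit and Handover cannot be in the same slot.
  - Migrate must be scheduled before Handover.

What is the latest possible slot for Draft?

5

Precedence pushes Draft to at least 2.
Draft at 5 is achievable: Handover=3, Scope=1, Migrate=2, Integrate=1, Draft=5, Audit=1, Refactor=2.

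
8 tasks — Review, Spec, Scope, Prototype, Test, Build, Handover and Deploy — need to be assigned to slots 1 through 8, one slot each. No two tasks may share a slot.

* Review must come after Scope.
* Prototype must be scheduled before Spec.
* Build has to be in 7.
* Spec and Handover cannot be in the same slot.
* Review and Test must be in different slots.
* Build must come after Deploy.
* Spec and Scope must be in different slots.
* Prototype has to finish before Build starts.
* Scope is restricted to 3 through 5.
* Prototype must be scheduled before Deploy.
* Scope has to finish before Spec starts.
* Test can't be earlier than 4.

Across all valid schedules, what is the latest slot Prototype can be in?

Downstream work caps Prototype at 5.
Prototype at 2 is achievable: Prototype=2, Review=8, Handover=1, Scope=3, Build=7, Test=4, Deploy=6, Spec=5.
Nothing later works — the conflict and capacity constraints rule out every slot after 2.

2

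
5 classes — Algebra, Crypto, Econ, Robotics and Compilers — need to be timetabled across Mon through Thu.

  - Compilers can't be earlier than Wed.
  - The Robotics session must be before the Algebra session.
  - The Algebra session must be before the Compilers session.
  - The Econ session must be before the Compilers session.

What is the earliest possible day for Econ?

Downstream work caps Econ at Wed.
Econ at Mon is achievable: Crypto=Mon; Robotics=Mon; Algebra=Tue; Econ=Mon; Compilers=Wed.

Mon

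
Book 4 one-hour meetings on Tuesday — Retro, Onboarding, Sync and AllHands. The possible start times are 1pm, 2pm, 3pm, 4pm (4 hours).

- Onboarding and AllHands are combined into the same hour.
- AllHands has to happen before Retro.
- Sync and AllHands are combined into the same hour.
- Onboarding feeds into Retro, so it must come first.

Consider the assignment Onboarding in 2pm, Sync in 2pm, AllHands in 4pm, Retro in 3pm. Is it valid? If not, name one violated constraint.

No. Sync and AllHands are combined into the same hour is not satisfied.

Sync and AllHands are combined into the same hour — violated.
Onboarding feeds into Retro, so it must come first — holds.
AllHands has to happen before Retro — violated.
Onboarding and AllHands are combined into the same hour — violated.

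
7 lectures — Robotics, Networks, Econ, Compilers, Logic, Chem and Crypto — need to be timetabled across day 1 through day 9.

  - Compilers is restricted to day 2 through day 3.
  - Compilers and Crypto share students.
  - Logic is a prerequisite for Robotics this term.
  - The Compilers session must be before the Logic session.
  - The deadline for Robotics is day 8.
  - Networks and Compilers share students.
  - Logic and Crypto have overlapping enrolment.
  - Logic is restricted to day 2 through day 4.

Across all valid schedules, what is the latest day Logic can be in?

day 4

Logic is available from day 2; precedence pushes Logic to at least day 3; Logic's own window allows nothing later than day 4.
Logic at day 4 is achievable: Compilers=day 2, Robotics=day 5, Networks=day 1, Crypto=day 1, Logic=day 4, Chem=day 1, Econ=day 1.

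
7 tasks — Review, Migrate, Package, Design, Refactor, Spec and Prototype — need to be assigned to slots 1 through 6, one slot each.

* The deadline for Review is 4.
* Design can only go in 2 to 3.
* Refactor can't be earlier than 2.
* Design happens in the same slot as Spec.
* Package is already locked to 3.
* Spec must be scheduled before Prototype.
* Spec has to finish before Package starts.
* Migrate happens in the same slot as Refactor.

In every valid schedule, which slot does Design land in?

2

Design is available from 2; Design's own window allows nothing later than 3; Design must be in the same slot as Spec, which can't be after 2, so Design is at most 2.
So Design is pinned to 2.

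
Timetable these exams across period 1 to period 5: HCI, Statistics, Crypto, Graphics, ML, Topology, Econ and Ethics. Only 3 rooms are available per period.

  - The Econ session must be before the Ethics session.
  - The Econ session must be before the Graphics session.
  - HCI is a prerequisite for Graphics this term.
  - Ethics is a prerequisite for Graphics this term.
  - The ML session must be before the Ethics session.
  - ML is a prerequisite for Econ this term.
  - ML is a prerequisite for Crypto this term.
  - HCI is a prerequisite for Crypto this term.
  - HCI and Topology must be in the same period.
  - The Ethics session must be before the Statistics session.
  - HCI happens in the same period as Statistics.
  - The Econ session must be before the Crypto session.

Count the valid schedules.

Enumerating: Ethics in period 3, Graphics in period 5, Topology in period 4, Crypto in period 5, Statistics in period 4, Econ in period 2, HCI in period 4, ML in period 1.

1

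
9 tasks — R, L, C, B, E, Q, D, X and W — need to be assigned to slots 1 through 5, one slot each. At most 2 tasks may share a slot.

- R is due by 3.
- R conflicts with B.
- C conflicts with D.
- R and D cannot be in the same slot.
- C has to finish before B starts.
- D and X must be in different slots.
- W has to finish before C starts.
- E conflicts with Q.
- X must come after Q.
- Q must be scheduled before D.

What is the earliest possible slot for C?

Precedence pushes C to at least 2; downstream work caps C at 4.
C at 2 is achievable: C=2; E=5; L=4; W=1; X=4; R=1; Q=2; D=3; B=3.

2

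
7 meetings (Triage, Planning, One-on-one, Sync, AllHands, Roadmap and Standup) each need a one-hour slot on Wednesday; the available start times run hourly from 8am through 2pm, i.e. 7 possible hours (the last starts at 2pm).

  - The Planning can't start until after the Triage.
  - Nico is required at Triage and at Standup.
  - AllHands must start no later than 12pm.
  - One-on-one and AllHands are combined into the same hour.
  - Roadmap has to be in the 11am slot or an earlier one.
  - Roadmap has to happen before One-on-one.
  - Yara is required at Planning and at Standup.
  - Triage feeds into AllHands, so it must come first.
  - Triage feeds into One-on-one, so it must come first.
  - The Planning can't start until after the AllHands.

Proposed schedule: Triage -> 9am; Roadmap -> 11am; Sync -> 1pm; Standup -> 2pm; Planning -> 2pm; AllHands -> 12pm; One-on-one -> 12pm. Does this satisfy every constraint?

Nico is required at Triage and at Standup — holds.
The Planning can't start until after the Triage — holds.
Triage feeds into One-on-one, so it must come first — holds.
Yara is required at Planning and at Standup — violated.
Roadmap has to happen before One-on-one — holds.
AllHands must start no later than 12pm — holds.
The Planning can't start until after the AllHands — holds.
Triage feeds into AllHands, so it must come first — holds.
One-on-one and AllHands are combined into the same hour — holds.
Roadmap has to be in the 11am slot or an earlier one — holds.

No — it violates: Yara is required at Planning and at Standup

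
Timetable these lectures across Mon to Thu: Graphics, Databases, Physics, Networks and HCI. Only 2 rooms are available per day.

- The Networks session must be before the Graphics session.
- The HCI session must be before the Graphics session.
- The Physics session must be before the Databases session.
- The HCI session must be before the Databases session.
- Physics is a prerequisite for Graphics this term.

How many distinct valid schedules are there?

Splitting on Graphics: it can be Wed (13), Thu (36). Listing each branch's schedules as (Databases, Physics, Networks, HCI):
Graphics=Wed: (Tue,Mon,Tue,Mon) (Wed,Mon,Mon,Tue) (Wed,Mon,Tue,Mon) (Wed,Mon,Tue,Tue) (Wed,Tue,Mon,Mon) (Wed,Tue,Mon,Tue) (Wed,Tue,Tue,Mon) (Thu,Mon,Mon,Tue) (Thu,Mon,Tue,Mon) (Thu,Mon,Tue,Tue) (Thu,Tue,Mon,Mon) (Thu,Tue,Mon,Tue) (Thu,Tue,Tue,Mon) — 13.
Graphics=Thu: (Tue,Mon,Tue,Mon) (Tue,Mon,Wed,Mon) (Wed,Mon,Mon,Tue) (Wed,Mon,Tue,Mon) (Wed,Mon,Tue,Tue) (Wed,Mon,Wed,Mon) (Wed,Mon,Wed,Tue) (Wed,Tue,Mon,Mon) (Wed,Tue,Mon,Tue) (Wed,Tue,Tue,Mon) (Wed,Tue,Wed,Mon) (Wed,Tue,Wed,Tue) (Thu,Mon,Mon,Tue) (Thu,Mon,Mon,Wed) (Thu,Mon,Tue,Mon) (Thu,Mon,Tue,Tue) (Thu,Mon,Tue,Wed) (Thu,Mon,Wed,Mon) (Thu,Mon,Wed,Tue) (Thu,Mon,Wed,Wed) (Thu,Tue,Mon,Mon) (Thu,Tue,Mon,Tue) (Thu,Tue,Mon,Wed) (Thu,Tue,Tue,Mon) (Thu,Tue,Tue,Wed) (Thu,Tue,Wed,Mon) (Thu,Tue,Wed,Tue) (Thu,Tue,Wed,Wed) (Thu,Wed,Mon,Mon) (Thu,Wed,Mon,Tue) (Thu,Wed,Mon,Wed) (Thu,Wed,Tue,Mon) (Thu,Wed,Tue,Tue) (Thu,Wed,Tue,Wed) (Thu,Wed,Wed,Mon) (Thu,Wed,Wed,Tue) — 36.
Summing: 13 + 36 = 49.

49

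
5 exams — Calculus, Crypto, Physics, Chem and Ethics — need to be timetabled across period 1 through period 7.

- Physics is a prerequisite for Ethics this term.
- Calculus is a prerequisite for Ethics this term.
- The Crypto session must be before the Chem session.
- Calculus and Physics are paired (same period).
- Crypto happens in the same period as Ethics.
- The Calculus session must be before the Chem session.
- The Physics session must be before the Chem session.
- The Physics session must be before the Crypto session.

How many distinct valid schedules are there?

35

Splitting on Calculus: it can be period 1 (15), period 2 (10), period 3 (6), period 4 (3), period 5 (1). Listing each branch's schedules as (Crypto, Physics, Chem, Ethics) by period number:
Calculus=period 1: (2,1,3,2) (2,1,4,2) (2,1,5,2) (2,1,6,2) (2,1,7,2) (3,1,4,3) (3,1,5,3) (3,1,6,3) (3,1,7,3) (4,1,5,4) (4,1,6,4) (4,1,7,4) (5,1,6,5) (5,1,7,5) (6,1,7,6) — 15.
Calculus=period 2: (3,2,4,3) (3,2,5,3) (3,2,6,3) (3,2,7,3) (4,2,5,4) (4,2,6,4) (4,2,7,4) (5,2,6,5) (5,2,7,5) (6,2,7,6) — 10.
Calculus=period 3: (4,3,5,4) (4,3,6,4) (4,3,7,4) (5,3,6,5) (5,3,7,5) (6,3,7,6) — 6.
Calculus=period 4: (5,4,6,5) (5,4,7,5) (6,4,7,6) — 3.
Calculus=period 5: (6,5,7,6) — 1.
Summing: 15 + 10 + 6 + 3 + 1 = 35.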